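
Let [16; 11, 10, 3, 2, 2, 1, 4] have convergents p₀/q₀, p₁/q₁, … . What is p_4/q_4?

12856/799

Using pₖ = aₖpₖ₋₁ + pₖ₋₂, qₖ = aₖqₖ₋₁ + qₖ₋₂ (with p₋₁=1, p₋₂=0, q₋₁=0, q₋₂=1):
  k=0: a=16, p=16, q=1
  k=1: a=11, p=177, q=11
  k=2: a=10, p=1786, q=111
  k=3: a=3, p=5535, q=344
  k=4: a=2, p=12856, q=799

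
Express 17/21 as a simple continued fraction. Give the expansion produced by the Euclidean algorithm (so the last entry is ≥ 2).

[0; 1, 4, 4]

17 = 0*21 + 17
21 = 1*17 + 4
17 = 4*4 + 1
4 = 4*1 + 0  (stop)
So 17/21 = [0; 1, 4, 4].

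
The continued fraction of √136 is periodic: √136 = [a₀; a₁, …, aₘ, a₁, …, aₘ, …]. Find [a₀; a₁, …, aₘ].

[11; 1, 1, 1, 22]

a₀ = ⌊√136⌋ = 11.
With m₀=0, d₀=1 and mₖ₊₁ = dₖaₖ − mₖ, dₖ₊₁ = (n − mₖ₊₁²)/dₖ, aₖ₊₁ = ⌊(a₀+mₖ₊₁)/dₖ₊₁⌋:
  k=1: m=11, d=15, a=1
  k=2: m=4, d=8, a=1
  k=3: m=4, d=15, a=1
  k=4: m=11, d=1, a=22
d=1 and a=2a₀=22 at k=4, so the next step gives (m, d) = (11, 15) again — its k=1 value — and the period has length 4.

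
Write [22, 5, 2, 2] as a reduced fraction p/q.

Using pₖ = aₖpₖ₋₁ + pₖ₋₂ and qₖ = aₖqₖ₋₁ + qₖ₋₂:
  k=0: a=22, p=22, q=1
  k=1: a=5, p=111, q=5
  k=2: a=2, p=244, q=11
  k=3: a=2, p=599, q=27

599/27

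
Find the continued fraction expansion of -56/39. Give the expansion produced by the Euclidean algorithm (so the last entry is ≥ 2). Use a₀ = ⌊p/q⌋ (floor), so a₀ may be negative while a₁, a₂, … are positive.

-56 = -2*39 + 22
39 = 1*22 + 17
22 = 1*17 + 5
17 = 3*5 + 2
5 = 2*2 + 1
2 = 2*1 + 0  (stop)
So -56/39 = [-2; 1, 1, 3, 2, 2].

[-2; 1, 1, 3, 2, 2]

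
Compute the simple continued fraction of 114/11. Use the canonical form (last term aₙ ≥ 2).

114 = 10·11 + 4
11 = 2·4 + 3
4 = 1·3 + 1
3 = 3·1 + 0  (stop)
So 114/11 = [10; 2, 1, 3].

[10; 2, 1, 3]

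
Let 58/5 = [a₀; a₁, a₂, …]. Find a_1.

1

58 = 11·5 + 3   →  a_0 = 11
5 = 1·3 + 2   →  a_1 = 1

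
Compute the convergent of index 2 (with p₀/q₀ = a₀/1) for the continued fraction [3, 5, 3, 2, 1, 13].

Using pₖ = aₖpₖ₋₁ + pₖ₋₂, qₖ = aₖqₖ₋₁ + qₖ₋₂ (with p₋₁=1, p₋₂=0, q₋₁=0, q₋₂=1):
  k=0: a=3, p=3, q=1
  k=1: a=5, p=16, q=5
  k=2: a=3, p=51, q=16

51/16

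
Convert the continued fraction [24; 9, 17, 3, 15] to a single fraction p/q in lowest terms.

Fold from the inside: start with 15/1.
  3 + 1/15 = 46/15
  17 + 15/46 = 797/46
  9 + 46/797 = 7219/797
  24 + 797/7219 = 174053/7219

174053/7219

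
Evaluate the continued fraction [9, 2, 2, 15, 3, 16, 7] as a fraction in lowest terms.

Using pₖ = aₖpₖ₋₁ + pₖ₋₂ and qₖ = aₖqₖ₋₁ + qₖ₋₂:
  k=0: a=9, p=9, q=1
  k=1: a=2, p=19, q=2
  k=2: a=2, p=47, q=5
  k=3: a=15, p=724, q=77
  k=4: a=3, p=2219, q=236
  k=5: a=16, p=36228, q=3853
  k=6: a=7, p=255815, q=27207

255815/27207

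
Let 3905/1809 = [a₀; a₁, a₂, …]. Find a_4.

2

3905 = 2·1809 + 287   →  a_0 = 2
1809 = 6·287 + 87   →  a_1 = 6
287 = 3·87 + 26   →  a_2 = 3
87 = 3·26 + 9   →  a_3 = 3
26 = 2·9 + 8   →  a_4 = 2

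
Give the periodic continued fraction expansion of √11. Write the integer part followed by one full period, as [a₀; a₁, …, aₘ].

a₀ = ⌊√11⌋ = 3.
With m₀=0, d₀=1 and mₖ₊₁ = dₖaₖ − mₖ, dₖ₊₁ = (n − mₖ₊₁²)/dₖ, aₖ₊₁ = ⌊(a₀+mₖ₊₁)/dₖ₊₁⌋:
  k=1: m=3, d=2, a=3
  k=2: m=3, d=1, a=6
d=1 and a=2a₀=6 at k=2, so the next step gives (m, d) = (3, 2) again — its k=1 value — and the period has length 2.

[3; 3, 6]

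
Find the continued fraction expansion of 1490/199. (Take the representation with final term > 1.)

1490 = 7×199 + 97
199 = 2×97 + 5
97 = 19×5 + 2
5 = 2×2 + 1
2 = 2×1 + 0  (stop)
So 1490/199 = [7; 2, 19, 2, 2].

[7; 2, 19, 2, 2]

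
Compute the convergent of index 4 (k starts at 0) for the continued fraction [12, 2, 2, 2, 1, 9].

211/17

Using pₖ = aₖpₖ₋₁ + pₖ₋₂, qₖ = aₖqₖ₋₁ + qₖ₋₂ (with p₋₁=1, p₋₂=0, q₋₁=0, q₋₂=1):
  k=0: a=12, p=12, q=1
  k=1: a=2, p=25, q=2
  k=2: a=2, p=62, q=5
  k=3: a=2, p=149, q=12
  k=4: a=1, p=211, q=17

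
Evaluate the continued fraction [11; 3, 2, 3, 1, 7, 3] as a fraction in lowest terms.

8513/754

Using pₖ = aₖpₖ₋₁ + pₖ₋₂ and qₖ = aₖqₖ₋₁ + qₖ₋₂:
  k=0: a=11, p=11, q=1
  k=1: a=3, p=34, q=3
  k=2: a=2, p=79, q=7
  k=3: a=3, p=271, q=24
  k=4: a=1, p=350, q=31
  k=5: a=7, p=2721, q=241
  k=6: a=3, p=8513, q=754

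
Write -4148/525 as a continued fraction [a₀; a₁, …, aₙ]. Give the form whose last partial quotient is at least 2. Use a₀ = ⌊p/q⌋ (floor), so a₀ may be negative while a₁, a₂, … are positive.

[-8; 10, 10, 2, 2]

-4148 = -8×525 + 52
525 = 10×52 + 5
52 = 10×5 + 2
5 = 2×2 + 1
2 = 2×1 + 0  (stop)
So -4148/525 = [-8; 10, 10, 2, 2].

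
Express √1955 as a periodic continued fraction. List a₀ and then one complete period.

[44; 4, 1, 1, 1, 4, 88]

a₀ = ⌊√1955⌋ = 44.
With m₀=0, d₀=1 and mₖ₊₁ = dₖaₖ − mₖ, dₖ₊₁ = (n − mₖ₊₁²)/dₖ, aₖ₊₁ = ⌊(a₀+mₖ₊₁)/dₖ₊₁⌋:
  k=1: m=44, d=19, a=4
  k=2: m=32, d=49, a=1
  k=3: m=17, d=34, a=1
  k=4: m=17, d=49, a=1
  k=5: m=32, d=19, a=4
  k=6: m=44, d=1, a=88
d=1 and a=2a₀=88 at k=6, so the next step gives (m, d) = (44, 19) again — its k=1 value — and the period has length 6.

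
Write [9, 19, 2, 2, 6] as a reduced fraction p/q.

Fold from the inside: start with 6/1.
  2 + 1/6 = 13/6
  2 + 6/13 = 32/13
  19 + 13/32 = 621/32
  9 + 32/621 = 5621/621

5621/621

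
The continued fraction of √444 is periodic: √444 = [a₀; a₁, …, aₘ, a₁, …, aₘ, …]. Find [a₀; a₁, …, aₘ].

[21; 14, 42]

a₀ = ⌊√444⌋ = 21.
With m₀=0, d₀=1 and mₖ₊₁ = dₖaₖ − mₖ, dₖ₊₁ = (n − mₖ₊₁²)/dₖ, aₖ₊₁ = ⌊(a₀+mₖ₊₁)/dₖ₊₁⌋:
  k=1: m=21, d=3, a=14
  k=2: m=21, d=1, a=42
d=1 and a=2a₀=42 at k=2, so the next step gives (m, d) = (21, 3) again — its k=1 value — and the period has length 2.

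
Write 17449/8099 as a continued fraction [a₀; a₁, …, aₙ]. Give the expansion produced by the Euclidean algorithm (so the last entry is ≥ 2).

17449 = 2×8099 + 1251
8099 = 6×1251 + 593
1251 = 2×593 + 65
593 = 9×65 + 8
65 = 8×8 + 1
8 = 8×1 + 0  (stop)
So 17449/8099 = [2; 6, 2, 9, 8, 8].

[2; 6, 2, 9, 8, 8]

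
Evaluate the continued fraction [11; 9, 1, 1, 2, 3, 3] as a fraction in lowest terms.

Fold from the inside: start with 3/1.
  3 + 1/3 = 10/3
  2 + 3/10 = 23/10
  1 + 10/23 = 33/23
  1 + 23/33 = 56/33
  9 + 33/56 = 537/56
  11 + 56/537 = 5963/537

5963/537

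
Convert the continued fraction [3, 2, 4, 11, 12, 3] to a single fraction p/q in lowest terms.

Fold from the inside: start with 3/1.
  12 + 1/3 = 37/3
  11 + 3/37 = 410/37
  4 + 37/410 = 1677/410
  2 + 410/1677 = 3764/1677
  3 + 1677/3764 = 12969/3764

12969/3764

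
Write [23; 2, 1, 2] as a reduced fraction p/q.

Using pₖ = aₖpₖ₋₁ + pₖ₋₂ and qₖ = aₖqₖ₋₁ + qₖ₋₂:
  k=0: a=23, p=23, q=1
  k=1: a=2, p=47, q=2
  k=2: a=1, p=70, q=3
  k=3: a=2, p=187, q=8

187/8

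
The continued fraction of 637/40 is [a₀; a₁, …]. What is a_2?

637 = 15·40 + 37   →  a_0 = 15
40 = 1·37 + 3   →  a_1 = 1
37 = 12·3 + 1   →  a_2 = 12

12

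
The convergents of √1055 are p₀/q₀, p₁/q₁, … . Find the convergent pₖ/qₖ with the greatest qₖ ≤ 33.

√1055 = [32; 2, 12, 2, 64, …] (period length 4).
Convergents:
  p_0/q_0 = 32/1
  p_1/q_1 = 65/2
  p_2/q_2 = 812/25
  p_3/q_3 = 1689/52
q_2 = 25 ≤ 33 < 52 = q_3, so the answer is 812/25.

812/25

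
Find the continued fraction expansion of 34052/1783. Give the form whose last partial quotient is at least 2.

34052 = 19×1783 + 175
1783 = 10×175 + 33
175 = 5×33 + 10
33 = 3×10 + 3
10 = 3×3 + 1
3 = 3×1 + 0  (stop)
So 34052/1783 = [19; 10, 5, 3, 3, 3].

[19; 10, 5, 3, 3, 3]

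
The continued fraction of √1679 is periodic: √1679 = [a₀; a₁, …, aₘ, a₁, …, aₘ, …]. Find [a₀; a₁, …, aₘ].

a₀ = ⌊√1679⌋ = 40.
With m₀=0, d₀=1 and mₖ₊₁ = dₖaₖ − mₖ, dₖ₊₁ = (n − mₖ₊₁²)/dₖ, aₖ₊₁ = ⌊(a₀+mₖ₊₁)/dₖ₊₁⌋:
  k=1: m=40, d=79, a=1
  k=2: m=39, d=2, a=39
  k=3: m=39, d=79, a=1
  k=4: m=40, d=1, a=80
d=1 and a=2a₀=80 at k=4, so the next step gives (m, d) = (40, 79) again — its k=1 value — and the period has length 4.

[40; 1, 39, 1, 80]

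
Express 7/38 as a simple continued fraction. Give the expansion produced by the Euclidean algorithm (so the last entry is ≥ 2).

7 = 0·38 + 7
38 = 5·7 + 3
7 = 2·3 + 1
3 = 3·1 + 0  (stop)
So 7/38 = [0; 5, 2, 3].

[0; 5, 2, 3]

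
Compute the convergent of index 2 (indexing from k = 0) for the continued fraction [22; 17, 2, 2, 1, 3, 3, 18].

772/35

Using pₖ = aₖpₖ₋₁ + pₖ₋₂, qₖ = aₖqₖ₋₁ + qₖ₋₂ (with p₋₁=1, p₋₂=0, q₋₁=0, q₋₂=1):
  k=0: a=22, p=22, q=1
  k=1: a=17, p=375, q=17
  k=2: a=2, p=772, q=35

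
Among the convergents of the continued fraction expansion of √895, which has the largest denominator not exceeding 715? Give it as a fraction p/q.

√895 = [29; 1, 10, 1, 58, …] (period length 4).
Convergents:
  p_0/q_0 = 29/1
  p_1/q_1 = 30/1
  p_2/q_2 = 329/11
  p_3/q_3 = 359/12
  p_4/q_4 = 21151/707
  p_5/q_5 = 21510/719
q_4 = 707 ≤ 715 < 719 = q_5, so the answer is 21151/707.

21151/707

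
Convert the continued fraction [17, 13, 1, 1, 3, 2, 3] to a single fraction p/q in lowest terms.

12737/746

Using pₖ = aₖpₖ₋₁ + pₖ₋₂ and qₖ = aₖqₖ₋₁ + qₖ₋₂:
  k=0: a=17, p=17, q=1
  k=1: a=13, p=222, q=13
  k=2: a=1, p=239, q=14
  k=3: a=1, p=461, q=27
  k=4: a=3, p=1622, q=95
  k=5: a=2, p=3705, q=217
  k=6: a=3, p=12737, q=746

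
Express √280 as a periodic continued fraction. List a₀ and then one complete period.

[16; 1, 2, 1, 2, 1, 32]

a₀ = ⌊√280⌋ = 16.
With m₀=0, d₀=1 and mₖ₊₁ = dₖaₖ − mₖ, dₖ₊₁ = (n − mₖ₊₁²)/dₖ, aₖ₊₁ = ⌊(a₀+mₖ₊₁)/dₖ₊₁⌋:
  k=1: m=16, d=24, a=1
  k=2: m=8, d=9, a=2
  k=3: m=10, d=20, a=1
  k=4: m=10, d=9, a=2
  k=5: m=8, d=24, a=1
  k=6: m=16, d=1, a=32
d=1 and a=2a₀=32 at k=6, so the next step gives (m, d) = (16, 24) again — its k=1 value — and the period has length 6.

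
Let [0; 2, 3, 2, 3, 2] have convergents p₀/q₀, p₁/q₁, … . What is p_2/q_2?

3/7

Using pₖ = aₖpₖ₋₁ + pₖ₋₂, qₖ = aₖqₖ₋₁ + qₖ₋₂ (with p₋₁=1, p₋₂=0, q₋₁=0, q₋₂=1):
  k=0: a=0, p=0, q=1
  k=1: a=2, p=1, q=2
  k=2: a=3, p=3, q=7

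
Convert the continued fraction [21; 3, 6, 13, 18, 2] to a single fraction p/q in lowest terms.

Using pₖ = aₖpₖ₋₁ + pₖ₋₂ and qₖ = aₖqₖ₋₁ + qₖ₋₂:
  k=0: a=21, p=21, q=1
  k=1: a=3, p=64, q=3
  k=2: a=6, p=405, q=19
  k=3: a=13, p=5329, q=250
  k=4: a=18, p=96327, q=4519
  k=5: a=2, p=197983, q=9288

197983/9288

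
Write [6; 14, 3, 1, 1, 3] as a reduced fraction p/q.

2167/357

Fold from the inside: start with 3/1.
  1 + 1/3 = 4/3
  1 + 3/4 = 7/4
  3 + 4/7 = 25/7
  14 + 7/25 = 357/25
  6 + 25/357 = 2167/357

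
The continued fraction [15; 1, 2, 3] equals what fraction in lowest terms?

157/10

Fold from the inside: start with 3/1.
  2 + 1/3 = 7/3
  1 + 3/7 = 10/7
  15 + 7/10 = 157/10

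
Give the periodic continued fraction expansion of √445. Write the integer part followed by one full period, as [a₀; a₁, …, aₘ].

a₀ = ⌊√445⌋ = 21.
With m₀=0, d₀=1 and mₖ₊₁ = dₖaₖ − mₖ, dₖ₊₁ = (n − mₖ₊₁²)/dₖ, aₖ₊₁ = ⌊(a₀+mₖ₊₁)/dₖ₊₁⌋:
  k=1: m=21, d=4, a=10
  k=2: m=19, d=21, a=1
  k=3: m=2, d=21, a=1
  k=4: m=19, d=4, a=10
  k=5: m=21, d=1, a=42
d=1 and a=2a₀=42 at k=5, so the next step gives (m, d) = (21, 4) again — its k=1 value — and the period has length 5.

[21; 10, 1, 1, 10, 42]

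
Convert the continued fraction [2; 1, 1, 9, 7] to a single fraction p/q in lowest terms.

341/135

Using pₖ = aₖpₖ₋₁ + pₖ₋₂ and qₖ = aₖqₖ₋₁ + qₖ₋₂:
  k=0: a=2, p=2, q=1
  k=1: a=1, p=3, q=1
  k=2: a=1, p=5, q=2
  k=3: a=9, p=48, q=19
  k=4: a=7, p=341, q=135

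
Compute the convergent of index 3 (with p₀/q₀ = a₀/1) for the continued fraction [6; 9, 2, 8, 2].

983/161

Using pₖ = aₖpₖ₋₁ + pₖ₋₂, qₖ = aₖqₖ₋₁ + qₖ₋₂ (with p₋₁=1, p₋₂=0, q₋₁=0, q₋₂=1):
  k=0: a=6, p=6, q=1
  k=1: a=9, p=55, q=9
  k=2: a=2, p=116, q=19
  k=3: a=8, p=983, q=161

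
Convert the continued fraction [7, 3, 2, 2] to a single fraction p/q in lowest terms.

124/17

Fold from the inside: start with 2/1.
  2 + 1/2 = 5/2
  3 + 2/5 = 17/5
  7 + 5/17 = 124/17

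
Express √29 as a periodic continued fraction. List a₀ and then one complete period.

[5; 2, 1, 1, 2, 10]

a₀ = ⌊√29⌋ = 5.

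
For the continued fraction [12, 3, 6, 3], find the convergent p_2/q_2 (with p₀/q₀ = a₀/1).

Using pₖ = aₖpₖ₋₁ + pₖ₋₂, qₖ = aₖqₖ₋₁ + qₖ₋₂ (with p₋₁=1, p₋₂=0, q₋₁=0, q₋₂=1):
  k=0: a=12, p=12, q=1
  k=1: a=3, p=37, q=3
  k=2: a=6, p=234, q=19

234/19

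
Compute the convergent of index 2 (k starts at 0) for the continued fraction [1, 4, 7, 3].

Using pₖ = aₖpₖ₋₁ + pₖ₋₂, qₖ = aₖqₖ₋₁ + qₖ₋₂ (with p₋₁=1, p₋₂=0, q₋₁=0, q₋₂=1):
  k=0: a=1, p=1, q=1
  k=1: a=4, p=5, q=4
  k=2: a=7, p=36, q=29

36/29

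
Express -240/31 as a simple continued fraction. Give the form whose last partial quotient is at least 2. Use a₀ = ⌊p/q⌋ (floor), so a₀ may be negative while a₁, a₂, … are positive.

[-8; 3, 1, 7]

-240 = -8·31 + 8
31 = 3·8 + 7
8 = 1·7 + 1
7 = 7·1 + 0  (stop)
So -240/31 = [-8; 3, 1, 7].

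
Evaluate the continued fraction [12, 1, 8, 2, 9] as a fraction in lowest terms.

2321/180

Fold from the inside: start with 9/1.
  2 + 1/9 = 19/9
  8 + 9/19 = 161/19
  1 + 19/161 = 180/161
  12 + 161/180 = 2321/180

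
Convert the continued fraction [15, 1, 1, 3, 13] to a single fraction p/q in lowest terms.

1448/93

Using pₖ = aₖpₖ₋₁ + pₖ₋₂ and qₖ = aₖqₖ₋₁ + qₖ₋₂:
  k=0: a=15, p=15, q=1
  k=1: a=1, p=16, q=1
  k=2: a=1, p=31, q=2
  k=3: a=3, p=109, q=7
  k=4: a=13, p=1448, q=93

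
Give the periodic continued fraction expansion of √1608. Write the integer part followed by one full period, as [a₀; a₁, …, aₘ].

[40; 10, 80]

a₀ = ⌊√1608⌋ = 40.
With m₀=0, d₀=1 and mₖ₊₁ = dₖaₖ − mₖ, dₖ₊₁ = (n − mₖ₊₁²)/dₖ, aₖ₊₁ = ⌊(a₀+mₖ₊₁)/dₖ₊₁⌋:
  k=1: m=40, d=8, a=10
  k=2: m=40, d=1, a=80
d=1 and a=2a₀=80 at k=2, so the next step gives (m, d) = (40, 8) again — its k=1 value — and the period has length 2.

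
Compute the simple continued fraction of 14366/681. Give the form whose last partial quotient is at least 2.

14366 = 21·681 + 65
681 = 10·65 + 31
65 = 2·31 + 3
31 = 10·3 + 1
3 = 3·1 + 0  (stop)
So 14366/681 = [21; 10, 2, 10, 3].

[21; 10, 2, 10, 3]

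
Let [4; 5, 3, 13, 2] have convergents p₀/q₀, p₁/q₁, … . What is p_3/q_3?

892/213

Using pₖ = aₖpₖ₋₁ + pₖ₋₂, qₖ = aₖqₖ₋₁ + qₖ₋₂ (with p₋₁=1, p₋₂=0, q₋₁=0, q₋₂=1):
  k=0: a=4, p=4, q=1
  k=1: a=5, p=21, q=5
  k=2: a=3, p=67, q=16
  k=3: a=13, p=892, q=213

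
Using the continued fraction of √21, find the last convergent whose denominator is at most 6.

23/5

√21 = [4; 1, 1, 2, 1, 1, 8, …] (period length 6).
Convergents:
  p_0/q_0 = 4/1
  p_1/q_1 = 5/1
  p_2/q_2 = 9/2
  p_3/q_3 = 23/5
  p_4/q_4 = 32/7
q_3 = 5 ≤ 6 < 7 = q_4, so the answer is 23/5.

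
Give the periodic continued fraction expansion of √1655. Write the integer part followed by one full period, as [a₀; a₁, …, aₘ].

[40; 1, 2, 7, 16, 7, 2, 1, 80]

a₀ = ⌊√1655⌋ = 40.
With m₀=0, d₀=1 and mₖ₊₁ = dₖaₖ − mₖ, dₖ₊₁ = (n − mₖ₊₁²)/dₖ, aₖ₊₁ = ⌊(a₀+mₖ₊₁)/dₖ₊₁⌋:
  k=1: m=40, d=55, a=1
  k=2: m=15, d=26, a=2
  k=3: m=37, d=11, a=7
  k=4: m=40, d=5, a=16
  k=5: m=40, d=11, a=7
  k=6: m=37, d=26, a=2
  k=7: m=15, d=55, a=1
  k=8: m=40, d=1, a=80
d=1 and a=2a₀=80 at k=8, so the next step gives (m, d) = (40, 55) again — its k=1 value — and the period has length 8.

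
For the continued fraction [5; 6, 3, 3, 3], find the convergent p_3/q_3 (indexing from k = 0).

325/63

Using pₖ = aₖpₖ₋₁ + pₖ₋₂, qₖ = aₖqₖ₋₁ + qₖ₋₂ (with p₋₁=1, p₋₂=0, q₋₁=0, q₋₂=1):
  k=0: a=5, p=5, q=1
  k=1: a=6, p=31, q=6
  k=2: a=3, p=98, q=19
  k=3: a=3, p=325, q=63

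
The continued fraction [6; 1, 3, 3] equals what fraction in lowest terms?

Using pₖ = aₖpₖ₋₁ + pₖ₋₂ and qₖ = aₖqₖ₋₁ + qₖ₋₂:
  k=0: a=6, p=6, q=1
  k=1: a=1, p=7, q=1
  k=2: a=3, p=27, q=4
  k=3: a=3, p=88, q=13

88/13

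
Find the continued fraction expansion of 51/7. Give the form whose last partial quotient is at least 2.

[7; 3, 2]

51 = 7*7 + 2
7 = 3*2 + 1
2 = 2*1 + 0  (stop)
So 51/7 = [7; 3, 2].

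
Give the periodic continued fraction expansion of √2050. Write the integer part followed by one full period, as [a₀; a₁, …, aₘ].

[45; 3, 1, 1, 1, 1, 3, 90]

a₀ = ⌊√2050⌋ = 45.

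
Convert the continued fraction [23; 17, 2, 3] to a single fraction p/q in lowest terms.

2813/122

Using pₖ = aₖpₖ₋₁ + pₖ₋₂ and qₖ = aₖqₖ₋₁ + qₖ₋₂:
  k=0: a=23, p=23, q=1
  k=1: a=17, p=392, q=17
  k=2: a=2, p=807, q=35
  k=3: a=3, p=2813, q=122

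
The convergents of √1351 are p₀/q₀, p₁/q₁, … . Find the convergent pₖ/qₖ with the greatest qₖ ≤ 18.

147/4

√1351 = [36; 1, 3, 10, 3, 1, 72, …] (period length 6).
Convergents:
  p_0/q_0 = 36/1
  p_1/q_1 = 37/1
  p_2/q_2 = 147/4
  p_3/q_3 = 1507/41
q_2 = 4 ≤ 18 < 41 = q_3, so the answer is 147/4.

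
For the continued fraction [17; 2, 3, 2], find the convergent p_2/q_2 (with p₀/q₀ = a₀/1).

122/7

Using pₖ = aₖpₖ₋₁ + pₖ₋₂, qₖ = aₖqₖ₋₁ + qₖ₋₂ (with p₋₁=1, p₋₂=0, q₋₁=0, q₋₂=1):
  k=0: a=17, p=17, q=1
  k=1: a=2, p=35, q=2
  k=2: a=3, p=122, q=7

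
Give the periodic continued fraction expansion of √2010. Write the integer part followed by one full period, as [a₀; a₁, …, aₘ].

a₀ = ⌊√2010⌋ = 44.
With m₀=0, d₀=1 and mₖ₊₁ = dₖaₖ − mₖ, dₖ₊₁ = (n − mₖ₊₁²)/dₖ, aₖ₊₁ = ⌊(a₀+mₖ₊₁)/dₖ₊₁⌋:
  k=1: m=44, d=74, a=1
  k=2: m=30, d=15, a=4
  k=3: m=30, d=74, a=1
  k=4: m=44, d=1, a=88
d=1 and a=2a₀=88 at k=4, so the next step gives (m, d) = (44, 74) again — its k=1 value — and the period has length 4.

[44; 1, 4, 1, 88]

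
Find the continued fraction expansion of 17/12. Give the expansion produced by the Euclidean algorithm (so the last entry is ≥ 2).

17 = 1·12 + 5
12 = 2·5 + 2
5 = 2·2 + 1
2 = 2·1 + 0  (stop)
So 17/12 = [1; 2, 2, 2].

[1; 2, 2, 2]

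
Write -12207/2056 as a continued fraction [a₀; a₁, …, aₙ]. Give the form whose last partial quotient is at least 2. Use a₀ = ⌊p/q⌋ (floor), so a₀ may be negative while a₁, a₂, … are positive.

[-6; 15, 1, 15, 8]

-12207 = -6·2056 + 129
2056 = 15·129 + 121
129 = 1·121 + 8
121 = 15·8 + 1
8 = 8·1 + 0  (stop)
So -12207/2056 = [-6; 15, 1, 15, 8].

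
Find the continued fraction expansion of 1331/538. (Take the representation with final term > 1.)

1331 = 2×538 + 255
538 = 2×255 + 28
255 = 9×28 + 3
28 = 9×3 + 1
3 = 3×1 + 0  (stop)
So 1331/538 = [2; 2, 9, 9, 3].

[2; 2, 9, 9, 3]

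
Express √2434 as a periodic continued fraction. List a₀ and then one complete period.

[49; 2, 1, 48, 1, 2, 98]

a₀ = ⌊√2434⌋ = 49.
With m₀=0, d₀=1 and mₖ₊₁ = dₖaₖ − mₖ, dₖ₊₁ = (n − mₖ₊₁²)/dₖ, aₖ₊₁ = ⌊(a₀+mₖ₊₁)/dₖ₊₁⌋:
  k=1: m=49, d=33, a=2
  k=2: m=17, d=65, a=1
  k=3: m=48, d=2, a=48
  k=4: m=48, d=65, a=1
  k=5: m=17, d=33, a=2
  k=6: m=49, d=1, a=98
d=1 and a=2a₀=98 at k=6, so the next step gives (m, d) = (49, 33) again — its k=1 value — and the period has length 6.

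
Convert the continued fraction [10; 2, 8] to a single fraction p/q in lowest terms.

178/17

Fold from the inside: start with 8/1.
  2 + 1/8 = 17/8
  10 + 8/17 = 178/17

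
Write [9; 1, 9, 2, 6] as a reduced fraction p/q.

1347/136

Using pₖ = aₖpₖ₋₁ + pₖ₋₂ and qₖ = aₖqₖ₋₁ + qₖ₋₂:
  k=0: a=9, p=9, q=1
  k=1: a=1, p=10, q=1
  k=2: a=9, p=99, q=10
  k=3: a=2, p=208, q=21
  k=4: a=6, p=1347, q=136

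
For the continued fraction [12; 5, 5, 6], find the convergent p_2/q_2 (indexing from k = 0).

317/26

Using pₖ = aₖpₖ₋₁ + pₖ₋₂, qₖ = aₖqₖ₋₁ + qₖ₋₂ (with p₋₁=1, p₋₂=0, q₋₁=0, q₋₂=1):
  k=0: a=12, p=12, q=1
  k=1: a=5, p=61, q=5
  k=2: a=5, p=317, q=26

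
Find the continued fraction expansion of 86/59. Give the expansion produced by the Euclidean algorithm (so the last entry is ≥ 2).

[1; 2, 5, 2, 2]

86 = 1·59 + 27
59 = 2·27 + 5
27 = 5·5 + 2
5 = 2·2 + 1
2 = 2·1 + 0  (stop)
So 86/59 = [1; 2, 5, 2, 2].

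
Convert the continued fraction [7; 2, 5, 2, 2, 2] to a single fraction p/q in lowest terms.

Fold from the inside: start with 2/1.
  2 + 1/2 = 5/2
  2 + 2/5 = 12/5
  5 + 5/12 = 65/12
  2 + 12/65 = 142/65
  7 + 65/142 = 1059/142

1059/142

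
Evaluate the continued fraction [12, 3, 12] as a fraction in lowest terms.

456/37

Using pₖ = aₖpₖ₋₁ + pₖ₋₂ and qₖ = aₖqₖ₋₁ + qₖ₋₂:
  k=0: a=12, p=12, q=1
  k=1: a=3, p=37, q=3
  k=2: a=12, p=456, q=37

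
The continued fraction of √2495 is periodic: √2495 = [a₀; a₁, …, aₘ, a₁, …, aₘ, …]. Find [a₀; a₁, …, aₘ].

[49; 1, 18, 1, 98]

a₀ = ⌊√2495⌋ = 49.
With m₀=0, d₀=1 and mₖ₊₁ = dₖaₖ − mₖ, dₖ₊₁ = (n − mₖ₊₁²)/dₖ, aₖ₊₁ = ⌊(a₀+mₖ₊₁)/dₖ₊₁⌋:
  k=1: m=49, d=94, a=1
  k=2: m=45, d=5, a=18
  k=3: m=45, d=94, a=1
  k=4: m=49, d=1, a=98
d=1 and a=2a₀=98 at k=4, so the next step gives (m, d) = (49, 94) again — its k=1 value — and the period has length 4.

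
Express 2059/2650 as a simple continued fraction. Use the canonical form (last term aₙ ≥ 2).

[0; 1, 3, 2, 15, 19]

2059 = 0·2650 + 2059
2650 = 1·2059 + 591
2059 = 3·591 + 286
591 = 2·286 + 19
286 = 15·19 + 1
19 = 19·1 + 0  (stop)
So 2059/2650 = [0; 1, 3, 2, 15, 19].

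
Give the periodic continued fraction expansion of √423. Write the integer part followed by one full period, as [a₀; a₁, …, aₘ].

a₀ = ⌊√423⌋ = 20.
With m₀=0, d₀=1 and mₖ₊₁ = dₖaₖ − mₖ, dₖ₊₁ = (n − mₖ₊₁²)/dₖ, aₖ₊₁ = ⌊(a₀+mₖ₊₁)/dₖ₊₁⌋:
  k=1: m=20, d=23, a=1
  k=2: m=3, d=18, a=1
  k=3: m=15, d=11, a=3
  k=4: m=18, d=9, a=4
  k=5: m=18, d=11, a=3
  k=6: m=15, d=18, a=1
  k=7: m=3, d=23, a=1
  k=8: m=20, d=1, a=40
d=1 and a=2a₀=40 at k=8, so the next step gives (m, d) = (20, 23) again — its k=1 value — and the period has length 8.

[20; 1, 1, 3, 4, 3, 1, 1, 40]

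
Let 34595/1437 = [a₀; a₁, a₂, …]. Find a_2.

2

34595 = 24·1437 + 107   →  a_0 = 24
1437 = 13·107 + 46   →  a_1 = 13
107 = 2·46 + 15   →  a_2 = 2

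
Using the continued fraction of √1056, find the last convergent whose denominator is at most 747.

8449/260

√1056 = [32; 2, 64, …] (period length 2).
Convergents:
  p_0/q_0 = 32/1
  p_1/q_1 = 65/2
  p_2/q_2 = 4192/129
  p_3/q_3 = 8449/260
  p_4/q_4 = 544928/16769
q_3 = 260 ≤ 747 < 16769 = q_4, so the answer is 8449/260.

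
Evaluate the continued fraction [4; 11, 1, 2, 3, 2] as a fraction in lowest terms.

1099/269

Using pₖ = aₖpₖ₋₁ + pₖ₋₂ and qₖ = aₖqₖ₋₁ + qₖ₋₂:
  k=0: a=4, p=4, q=1
  k=1: a=11, p=45, q=11
  k=2: a=1, p=49, q=12
  k=3: a=2, p=143, q=35
  k=4: a=3, p=478, q=117
  k=5: a=2, p=1099, q=269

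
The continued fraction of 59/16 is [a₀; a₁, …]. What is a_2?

2

59 = 3·16 + 11   →  a_0 = 3
16 = 1·11 + 5   →  a_1 = 1
11 = 2·5 + 1   →  a_2 = 2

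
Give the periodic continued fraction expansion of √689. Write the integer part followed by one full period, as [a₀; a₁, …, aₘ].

[26; 4, 52]

a₀ = ⌊√689⌋ = 26.
With m₀=0, d₀=1 and mₖ₊₁ = dₖaₖ − mₖ, dₖ₊₁ = (n − mₖ₊₁²)/dₖ, aₖ₊₁ = ⌊(a₀+mₖ₊₁)/dₖ₊₁⌋:
  k=1: m=26, d=13, a=4
  k=2: m=26, d=1, a=52
d=1 and a=2a₀=52 at k=2, so the next step gives (m, d) = (26, 13) again — its k=1 value — and the period has length 2.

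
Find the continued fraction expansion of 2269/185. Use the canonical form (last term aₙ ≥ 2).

[12; 3, 1, 3, 2, 5]

2269 = 12*185 + 49
185 = 3*49 + 38
49 = 1*38 + 11
38 = 3*11 + 5
11 = 2*5 + 1
5 = 5*1 + 0  (stop)
So 2269/185 = [12; 3, 1, 3, 2, 5].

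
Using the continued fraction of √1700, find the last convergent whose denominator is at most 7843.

143649/3484

√1700 = [41; 4, 3, 20, 3, 4, 82, …] (period length 6).
Convergents:
  p_0/q_0 = 41/1
  p_1/q_1 = 165/4
  p_2/q_2 = 536/13
  p_3/q_3 = 10885/264
  p_4/q_4 = 33191/805
  p_5/q_5 = 143649/3484
  p_6/q_6 = 11812409/286493
q_5 = 3484 ≤ 7843 < 286493 = q_6, so the answer is 143649/3484.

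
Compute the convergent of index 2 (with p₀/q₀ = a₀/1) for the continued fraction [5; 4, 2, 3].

47/9

Using pₖ = aₖpₖ₋₁ + pₖ₋₂, qₖ = aₖqₖ₋₁ + qₖ₋₂ (with p₋₁=1, p₋₂=0, q₋₁=0, q₋₂=1):
  k=0: a=5, p=5, q=1
  k=1: a=4, p=21, q=4
  k=2: a=2, p=47, q=9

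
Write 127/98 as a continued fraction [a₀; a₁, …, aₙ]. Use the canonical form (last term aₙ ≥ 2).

[1; 3, 2, 1, 1, 1, 3]

127 = 1·98 + 29
98 = 3·29 + 11
29 = 2·11 + 7
11 = 1·7 + 4
7 = 1·4 + 3
4 = 1·3 + 1
3 = 3·1 + 0  (stop)
So 127/98 = [1; 3, 2, 1, 1, 1, 3].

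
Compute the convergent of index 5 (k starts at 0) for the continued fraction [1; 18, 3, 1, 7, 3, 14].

Using pₖ = aₖpₖ₋₁ + pₖ₋₂, qₖ = aₖqₖ₋₁ + qₖ₋₂ (with p₋₁=1, p₋₂=0, q₋₁=0, q₋₂=1):
  k=0: a=1, p=1, q=1
  k=1: a=18, p=19, q=18
  k=2: a=3, p=58, q=55
  k=3: a=1, p=77, q=73
  k=4: a=7, p=597, q=566
  k=5: a=3, p=1868, q=1771

1868/1771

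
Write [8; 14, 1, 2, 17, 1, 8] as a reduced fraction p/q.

58244/7219

Fold from the inside: start with 8/1.
  1 + 1/8 = 9/8
  17 + 8/9 = 161/9
  2 + 9/161 = 331/161
  1 + 161/331 = 492/331
  14 + 331/492 = 7219/492
  8 + 492/7219 = 58244/7219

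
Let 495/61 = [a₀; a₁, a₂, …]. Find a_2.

495 = 8·61 + 7   →  a_0 = 8
61 = 8·7 + 5   →  a_1 = 8
7 = 1·5 + 2   →  a_2 = 1

1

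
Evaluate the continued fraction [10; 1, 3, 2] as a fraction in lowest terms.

97/9

Using pₖ = aₖpₖ₋₁ + pₖ₋₂ and qₖ = aₖqₖ₋₁ + qₖ₋₂:
  k=0: a=10, p=10, q=1
  k=1: a=1, p=11, q=1
  k=2: a=3, p=43, q=4
  k=3: a=2, p=97, q=9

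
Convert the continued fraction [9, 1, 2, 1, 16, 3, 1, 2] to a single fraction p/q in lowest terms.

Fold from the inside: start with 2/1.
  1 + 1/2 = 3/2
  3 + 2/3 = 11/3
  16 + 3/11 = 179/11
  1 + 11/179 = 190/179
  2 + 179/190 = 559/190
  1 + 190/559 = 749/559
  9 + 559/749 = 7300/749

7300/749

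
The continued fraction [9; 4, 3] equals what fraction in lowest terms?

Fold from the inside: start with 3/1.
  4 + 1/3 = 13/3
  9 + 3/13 = 120/13

120/13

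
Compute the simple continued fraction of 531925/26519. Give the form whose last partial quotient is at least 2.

531925 = 20×26519 + 1545
26519 = 17×1545 + 254
1545 = 6×254 + 21
254 = 12×21 + 2
21 = 10×2 + 1
2 = 2×1 + 0  (stop)
So 531925/26519 = [20; 17, 6, 12, 10, 2].

[20; 17, 6, 12, 10, 2]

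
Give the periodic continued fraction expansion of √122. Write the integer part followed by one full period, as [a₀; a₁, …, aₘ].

a₀ = ⌊√122⌋ = 11.

[11; 22]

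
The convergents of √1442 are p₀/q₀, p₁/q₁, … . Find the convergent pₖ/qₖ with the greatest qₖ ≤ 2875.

√1442 = [37; 1, 36, 1, 74, …] (period length 4).
Convergents:
  p_0/q_0 = 37/1
  p_1/q_1 = 38/1
  p_2/q_2 = 1405/37
  p_3/q_3 = 1443/38
  p_4/q_4 = 108187/2849
  p_5/q_5 = 109630/2887
q_4 = 2849 ≤ 2875 < 2887 = q_5, so the answer is 108187/2849.

108187/2849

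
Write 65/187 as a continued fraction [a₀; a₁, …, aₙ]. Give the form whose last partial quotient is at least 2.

[0; 2, 1, 7, 8]

65 = 0*187 + 65
187 = 2*65 + 57
65 = 1*57 + 8
57 = 7*8 + 1
8 = 8*1 + 0  (stop)
So 65/187 = [0; 2, 1, 7, 8].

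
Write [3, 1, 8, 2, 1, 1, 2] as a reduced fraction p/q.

475/122

Fold from the inside: start with 2/1.
  1 + 1/2 = 3/2
  1 + 2/3 = 5/3
  2 + 3/5 = 13/5
  8 + 5/13 = 109/13
  1 + 13/109 = 122/109
  3 + 109/122 = 475/122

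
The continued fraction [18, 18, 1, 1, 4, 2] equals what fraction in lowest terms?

6698/371

Using pₖ = aₖpₖ₋₁ + pₖ₋₂ and qₖ = aₖqₖ₋₁ + qₖ₋₂:
  k=0: a=18, p=18, q=1
  k=1: a=18, p=325, q=18
  k=2: a=1, p=343, q=19
  k=3: a=1, p=668, q=37
  k=4: a=4, p=3015, q=167
  k=5: a=2, p=6698, q=371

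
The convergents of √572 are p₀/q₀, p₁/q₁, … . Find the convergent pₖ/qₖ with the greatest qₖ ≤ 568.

13465/563

√572 = [23; 1, 10, 1, 46, …] (period length 4).
Convergents:
  p_0/q_0 = 23/1
  p_1/q_1 = 24/1
  p_2/q_2 = 263/11
  p_3/q_3 = 287/12
  p_4/q_4 = 13465/563
  p_5/q_5 = 13752/575
q_4 = 563 ≤ 568 < 575 = q_5, so the answer is 13465/563.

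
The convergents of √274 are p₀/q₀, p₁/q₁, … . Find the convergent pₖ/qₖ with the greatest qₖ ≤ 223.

√274 = [16; 1, 1, 4, 4, 1, 1, 32, …] (period length 7).
Convergents:
  p_0/q_0 = 16/1
  p_1/q_1 = 17/1
  p_2/q_2 = 33/2
  p_3/q_3 = 149/9
  p_4/q_4 = 629/38
  p_5/q_5 = 778/47
  p_6/q_6 = 1407/85
  p_7/q_7 = 45802/2767
q_6 = 85 ≤ 223 < 2767 = q_7, so the answer is 1407/85.

1407/85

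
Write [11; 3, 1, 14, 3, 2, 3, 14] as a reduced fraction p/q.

232252/20637

Fold from the inside: start with 14/1.
  3 + 1/14 = 43/14
  2 + 14/43 = 100/43
  3 + 43/100 = 343/100
  14 + 100/343 = 4902/343
  1 + 343/4902 = 5245/4902
  3 + 4902/5245 = 20637/5245
  11 + 5245/20637 = 232252/20637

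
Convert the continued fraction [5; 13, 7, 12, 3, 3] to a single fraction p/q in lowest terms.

Fold from the inside: start with 3/1.
  3 + 1/3 = 10/3
  12 + 3/10 = 123/10
  7 + 10/123 = 871/123
  13 + 123/871 = 11446/871
  5 + 871/11446 = 58101/11446

58101/11446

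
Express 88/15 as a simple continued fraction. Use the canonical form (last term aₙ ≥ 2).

88 = 5*15 + 13
15 = 1*13 + 2
13 = 6*2 + 1
2 = 2*1 + 0  (stop)
So 88/15 = [5; 1, 6, 2].

[5; 1, 6, 2]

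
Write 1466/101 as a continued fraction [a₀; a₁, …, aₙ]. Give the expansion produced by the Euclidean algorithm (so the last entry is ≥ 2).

1466 = 14·101 + 52
101 = 1·52 + 49
52 = 1·49 + 3
49 = 16·3 + 1
3 = 3·1 + 0  (stop)
So 1466/101 = [14; 1, 1, 16, 3].

[14; 1, 1, 16, 3]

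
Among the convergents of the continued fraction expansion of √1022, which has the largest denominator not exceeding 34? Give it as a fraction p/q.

√1022 = [31; 1, 30, 1, 62, …] (period length 4).
Convergents:
  p_0/q_0 = 31/1
  p_1/q_1 = 32/1
  p_2/q_2 = 991/31
  p_3/q_3 = 1023/32
  p_4/q_4 = 64417/2015
q_3 = 32 ≤ 34 < 2015 = q_4, so the answer is 1023/32.

1023/32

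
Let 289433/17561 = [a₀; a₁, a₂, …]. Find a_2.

289433 = 16·17561 + 8457   →  a_0 = 16
17561 = 2·8457 + 647   →  a_1 = 2
8457 = 13·647 + 46   →  a_2 = 13

13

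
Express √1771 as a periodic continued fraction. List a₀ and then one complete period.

[42; 12, 84]

a₀ = ⌊√1771⌋ = 42.
With m₀=0, d₀=1 and mₖ₊₁ = dₖaₖ − mₖ, dₖ₊₁ = (n − mₖ₊₁²)/dₖ, aₖ₊₁ = ⌊(a₀+mₖ₊₁)/dₖ₊₁⌋:
  k=1: m=42, d=7, a=12
  k=2: m=42, d=1, a=84
d=1 and a=2a₀=84 at k=2, so the next step gives (m, d) = (42, 7) again — its k=1 value — and the period has length 2.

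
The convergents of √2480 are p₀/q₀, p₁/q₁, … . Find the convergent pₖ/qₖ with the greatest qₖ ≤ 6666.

124001/2490

√2480 = [49; 1, 3, 1, 98, …] (period length 4).
Convergents:
  p_0/q_0 = 49/1
  p_1/q_1 = 50/1
  p_2/q_2 = 199/4
  p_3/q_3 = 249/5
  p_4/q_4 = 24601/494
  p_5/q_5 = 24850/499
  p_6/q_6 = 99151/1991
  p_7/q_7 = 124001/2490
  p_8/q_8 = 12251249/246011
q_7 = 2490 ≤ 6666 < 246011 = q_8, so the answer is 124001/2490.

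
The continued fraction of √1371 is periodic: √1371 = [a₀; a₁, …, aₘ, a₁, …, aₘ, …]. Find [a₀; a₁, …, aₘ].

[37; 37, 74]

a₀ = ⌊√1371⌋ = 37.
With m₀=0, d₀=1 and mₖ₊₁ = dₖaₖ − mₖ, dₖ₊₁ = (n − mₖ₊₁²)/dₖ, aₖ₊₁ = ⌊(a₀+mₖ₊₁)/dₖ₊₁⌋:
  k=1: m=37, d=2, a=37
  k=2: m=37, d=1, a=74
d=1 and a=2a₀=74 at k=2, so the next step gives (m, d) = (37, 2) again — its k=1 value — and the period has length 2.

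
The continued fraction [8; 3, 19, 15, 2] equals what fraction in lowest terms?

Fold from the inside: start with 2/1.
  15 + 1/2 = 31/2
  19 + 2/31 = 591/31
  3 + 31/591 = 1804/591
  8 + 591/1804 = 15023/1804

15023/1804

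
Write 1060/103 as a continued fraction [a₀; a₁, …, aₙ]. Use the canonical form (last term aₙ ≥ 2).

[10; 3, 2, 3, 4]

1060 = 10×103 + 30
103 = 3×30 + 13
30 = 2×13 + 4
13 = 3×4 + 1
4 = 4×1 + 0  (stop)
So 1060/103 = [10; 3, 2, 3, 4].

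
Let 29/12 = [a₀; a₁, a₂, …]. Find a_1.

29 = 2·12 + 5   →  a_0 = 2
12 = 2·5 + 2   →  a_1 = 2

2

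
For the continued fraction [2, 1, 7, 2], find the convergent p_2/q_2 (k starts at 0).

23/8

Using pₖ = aₖpₖ₋₁ + pₖ₋₂, qₖ = aₖqₖ₋₁ + qₖ₋₂ (with p₋₁=1, p₋₂=0, q₋₁=0, q₋₂=1):
  k=0: a=2, p=2, q=1
  k=1: a=1, p=3, q=1
  k=2: a=7, p=23, q=8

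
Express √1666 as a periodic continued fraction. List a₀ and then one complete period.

[40; 1, 4, 2, 4, 1, 80]

a₀ = ⌊√1666⌋ = 40.
With m₀=0, d₀=1 and mₖ₊₁ = dₖaₖ − mₖ, dₖ₊₁ = (n − mₖ₊₁²)/dₖ, aₖ₊₁ = ⌊(a₀+mₖ₊₁)/dₖ₊₁⌋:
  k=1: m=40, d=66, a=1
  k=2: m=26, d=15, a=4
  k=3: m=34, d=34, a=2
  k=4: m=34, d=15, a=4
  k=5: m=26, d=66, a=1
  k=6: m=40, d=1, a=80
d=1 and a=2a₀=80 at k=6, so the next step gives (m, d) = (40, 66) again — its k=1 value — and the period has length 6.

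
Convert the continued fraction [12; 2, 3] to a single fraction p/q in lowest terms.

Using pₖ = aₖpₖ₋₁ + pₖ₋₂ and qₖ = aₖqₖ₋₁ + qₖ₋₂:
  k=0: a=12, p=12, q=1
  k=1: a=2, p=25, q=2
  k=2: a=3, p=87, q=7

87/7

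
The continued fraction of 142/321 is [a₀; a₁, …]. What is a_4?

5

142 = 0·321 + 142   →  a_0 = 0
321 = 2·142 + 37   →  a_1 = 2
142 = 3·37 + 31   →  a_2 = 3
37 = 1·31 + 6   →  a_3 = 1
31 = 5·6 + 1   →  a_4 = 5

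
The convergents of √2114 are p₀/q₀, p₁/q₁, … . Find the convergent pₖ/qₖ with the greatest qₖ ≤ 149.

2115/46

√2114 = [45; 1, 44, 1, 90, …] (period length 4).
Convergents:
  p_0/q_0 = 45/1
  p_1/q_1 = 46/1
  p_2/q_2 = 2069/45
  p_3/q_3 = 2115/46
  p_4/q_4 = 192419/4185
q_3 = 46 ≤ 149 < 4185 = q_4, so the answer is 2115/46.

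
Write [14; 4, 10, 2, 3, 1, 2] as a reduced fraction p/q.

Using pₖ = aₖpₖ₋₁ + pₖ₋₂ and qₖ = aₖqₖ₋₁ + qₖ₋₂:
  k=0: a=14, p=14, q=1
  k=1: a=4, p=57, q=4
  k=2: a=10, p=584, q=41
  k=3: a=2, p=1225, q=86
  k=4: a=3, p=4259, q=299
  k=5: a=1, p=5484, q=385
  k=6: a=2, p=15227, q=1069

15227/1069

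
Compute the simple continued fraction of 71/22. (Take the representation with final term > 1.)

[3; 4, 2, 2]

71 = 3·22 + 5
22 = 4·5 + 2
5 = 2·2 + 1
2 = 2·1 + 0  (stop)
So 71/22 = [3; 4, 2, 2].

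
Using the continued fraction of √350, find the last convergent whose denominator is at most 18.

√350 = [18; 1, 2, 2, 2, 1, 36, …] (period length 6).
Convergents:
  p_0/q_0 = 18/1
  p_1/q_1 = 19/1
  p_2/q_2 = 56/3
  p_3/q_3 = 131/7
  p_4/q_4 = 318/17
  p_5/q_5 = 449/24
q_4 = 17 ≤ 18 < 24 = q_5, so the answer is 318/17.

318/17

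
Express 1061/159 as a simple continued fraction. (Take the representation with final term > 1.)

[6; 1, 2, 17, 3]

1061 = 6*159 + 107
159 = 1*107 + 52
107 = 2*52 + 3
52 = 17*3 + 1
3 = 3*1 + 0  (stop)
So 1061/159 = [6; 1, 2, 17, 3].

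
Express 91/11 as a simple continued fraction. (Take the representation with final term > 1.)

[8; 3, 1, 2]

91 = 8×11 + 3
11 = 3×3 + 2
3 = 1×2 + 1
2 = 2×1 + 0  (stop)
So 91/11 = [8; 3, 1, 2].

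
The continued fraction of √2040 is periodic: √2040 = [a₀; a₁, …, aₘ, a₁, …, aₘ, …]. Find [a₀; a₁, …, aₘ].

a₀ = ⌊√2040⌋ = 45.
With m₀=0, d₀=1 and mₖ₊₁ = dₖaₖ − mₖ, dₖ₊₁ = (n − mₖ₊₁²)/dₖ, aₖ₊₁ = ⌊(a₀+mₖ₊₁)/dₖ₊₁⌋:
  k=1: m=45, d=15, a=6
  k=2: m=45, d=1, a=90
d=1 and a=2a₀=90 at k=2, so the next step gives (m, d) = (45, 15) again — its k=1 value — and the period has length 2.

[45; 6, 90]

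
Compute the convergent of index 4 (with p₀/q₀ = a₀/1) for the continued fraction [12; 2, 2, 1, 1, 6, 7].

149/12

Using pₖ = aₖpₖ₋₁ + pₖ₋₂, qₖ = aₖqₖ₋₁ + qₖ₋₂ (with p₋₁=1, p₋₂=0, q₋₁=0, q₋₂=1):
  k=0: a=12, p=12, q=1
  k=1: a=2, p=25, q=2
  k=2: a=2, p=62, q=5
  k=3: a=1, p=87, q=7
  k=4: a=1, p=149, q=12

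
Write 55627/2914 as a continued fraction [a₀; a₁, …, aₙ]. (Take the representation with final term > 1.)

55627 = 19*2914 + 261
2914 = 11*261 + 43
261 = 6*43 + 3
43 = 14*3 + 1
3 = 3*1 + 0  (stop)
So 55627/2914 = [19; 11, 6, 14, 3].

[19; 11, 6, 14, 3]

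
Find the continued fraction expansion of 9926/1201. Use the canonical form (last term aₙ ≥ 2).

[8; 3, 1, 3, 2, 11, 3]

9926 = 8·1201 + 318
1201 = 3·318 + 247
318 = 1·247 + 71
247 = 3·71 + 34
71 = 2·34 + 3
34 = 11·3 + 1
3 = 3·1 + 0  (stop)
So 9926/1201 = [8; 3, 1, 3, 2, 11, 3].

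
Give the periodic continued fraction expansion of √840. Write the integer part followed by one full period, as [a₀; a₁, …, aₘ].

[28; 1, 56]

a₀ = ⌊√840⌋ = 28.
With m₀=0, d₀=1 and mₖ₊₁ = dₖaₖ − mₖ, dₖ₊₁ = (n − mₖ₊₁²)/dₖ, aₖ₊₁ = ⌊(a₀+mₖ₊₁)/dₖ₊₁⌋:
  k=1: m=28, d=56, a=1
  k=2: m=28, d=1, a=56
d=1 and a=2a₀=56 at k=2, so the next step gives (m, d) = (28, 56) again — its k=1 value — and the period has length 2.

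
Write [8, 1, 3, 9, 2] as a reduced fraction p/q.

Fold from the inside: start with 2/1.
  9 + 1/2 = 19/2
  3 + 2/19 = 59/19
  1 + 19/59 = 78/59
  8 + 59/78 = 683/78

683/78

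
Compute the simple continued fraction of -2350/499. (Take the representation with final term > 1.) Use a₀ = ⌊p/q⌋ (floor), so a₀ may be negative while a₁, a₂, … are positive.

-2350 = -5*499 + 145
499 = 3*145 + 64
145 = 2*64 + 17
64 = 3*17 + 13
17 = 1*13 + 4
13 = 3*4 + 1
4 = 4*1 + 0  (stop)
So -2350/499 = [-5; 3, 2, 3, 1, 3, 4].

[-5; 3, 2, 3, 1, 3, 4]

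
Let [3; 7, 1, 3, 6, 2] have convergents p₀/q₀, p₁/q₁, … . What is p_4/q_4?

607/194

Using pₖ = aₖpₖ₋₁ + pₖ₋₂, qₖ = aₖqₖ₋₁ + qₖ₋₂ (with p₋₁=1, p₋₂=0, q₋₁=0, q₋₂=1):
  k=0: a=3, p=3, q=1
  k=1: a=7, p=22, q=7
  k=2: a=1, p=25, q=8
  k=3: a=3, p=97, q=31
  k=4: a=6, p=607, q=194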